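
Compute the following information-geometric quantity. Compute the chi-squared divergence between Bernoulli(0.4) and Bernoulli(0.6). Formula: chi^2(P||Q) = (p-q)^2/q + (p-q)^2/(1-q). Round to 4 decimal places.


Chi-squared divergence between Bernoulli distributions:
chi^2 = (p-q)^2/q + (p-q)^2/(1-q).
p = 0.4, q = 0.6, p-q = -0.2.
(p-q)^2 = 0.04.
term1 = 0.04/0.6 = 0.066667.
term2 = 0.04/0.4 = 0.1.
chi^2 = 0.066667 + 0.1 = 0.1667

0.1667


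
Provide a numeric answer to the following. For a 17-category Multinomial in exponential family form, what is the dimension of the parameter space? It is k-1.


Exponential family dimension calculation:
For Multinomial with k=17 categories, dim = k-1 = 16.

16


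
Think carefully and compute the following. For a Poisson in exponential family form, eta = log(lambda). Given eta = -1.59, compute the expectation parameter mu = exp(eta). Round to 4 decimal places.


Expectation parameter for Poisson exponential family:
mu = exp(eta).
eta = -1.59.
mu = exp(-1.59) = 0.2039

0.2039


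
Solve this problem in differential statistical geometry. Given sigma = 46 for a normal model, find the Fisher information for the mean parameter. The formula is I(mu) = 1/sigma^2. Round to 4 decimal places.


The Fisher information for the mean of a normal distribution is I(mu) = 1/sigma^2.
sigma = 46, so sigma^2 = 2116.
I(mu) = 1/2116 = 0.0005

0.0005


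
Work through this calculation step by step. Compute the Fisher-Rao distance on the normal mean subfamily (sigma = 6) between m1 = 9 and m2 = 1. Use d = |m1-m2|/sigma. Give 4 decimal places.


On the fixed-variance normal subfamily, geodesic distance = |m1-m2|/sigma.
|9 - 1| = 8.
sigma = 6.
d = 8/6 = 1.3333

1.3333


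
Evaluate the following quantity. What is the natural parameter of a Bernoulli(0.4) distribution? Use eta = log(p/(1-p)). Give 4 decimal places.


Natural parameter for Bernoulli: eta = log(p/(1-p)).
p = 0.4, 1-p = 0.6.
p/(1-p) = 0.666667.
eta = log(0.666667) = -0.4055

-0.4055


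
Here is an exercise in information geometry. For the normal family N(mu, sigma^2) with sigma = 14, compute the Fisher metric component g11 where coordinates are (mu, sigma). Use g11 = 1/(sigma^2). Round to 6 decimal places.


For the 2-parameter normal family, the Fisher metric has:
  g11 = 1/sigma^2, g22 = 2/sigma^2.
sigma = 14, sigma^2 = 196.
g11 = 0.005102

0.005102


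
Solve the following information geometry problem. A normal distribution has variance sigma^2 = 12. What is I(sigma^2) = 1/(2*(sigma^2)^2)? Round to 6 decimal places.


Fisher information for variance: I(sigma^2) = 1/(2*sigma^4).
sigma^2 = 12, so sigma^4 = 144.
I = 1/(2*144) = 1/288 = 0.003472

0.003472


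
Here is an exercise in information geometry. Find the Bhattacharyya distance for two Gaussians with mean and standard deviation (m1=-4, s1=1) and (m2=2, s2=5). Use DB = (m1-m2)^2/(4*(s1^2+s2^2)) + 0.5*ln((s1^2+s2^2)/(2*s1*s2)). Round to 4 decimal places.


Bhattacharyya distance between two Gaussians:
DB = (m1-m2)^2/(4*(s1^2+s2^2)) + (1/2)*ln((s1^2+s2^2)/(2*s1*s2)).
(m1-m2)^2 = (-6)^2 = 36.
s1^2+s2^2 = 1 + 25 = 26.
term1 = 36/104 = 0.346154.
term2 = 0.5*ln(26/10.0) = 0.477756.
DB = 0.346154 + 0.477756 = 0.8239

0.8239


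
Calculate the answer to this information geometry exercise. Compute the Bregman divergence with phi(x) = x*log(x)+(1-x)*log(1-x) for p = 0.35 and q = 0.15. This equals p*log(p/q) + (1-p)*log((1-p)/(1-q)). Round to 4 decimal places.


Bregman divergence with negative entropy generator:
D = p*log(p/q) + (1-p)*log((1-p)/(1-q)).
p = 0.35, q = 0.15.
p*log(p/q) = 0.35*log(0.35/0.15) = 0.296554.
(1-p)*log((1-p)/(1-q)) = 0.65*log(0.65/0.85) = -0.174372.
D = 0.296554 + -0.174372 = 0.1222

0.1222


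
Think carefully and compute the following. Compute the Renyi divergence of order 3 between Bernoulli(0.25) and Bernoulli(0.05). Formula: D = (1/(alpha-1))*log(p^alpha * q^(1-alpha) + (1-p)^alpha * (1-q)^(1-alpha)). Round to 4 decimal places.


Renyi divergence of order alpha between Bernoulli distributions:
D = (1/(alpha-1))*log(p^alpha * q^(1-alpha) + (1-p)^alpha * (1-q)^(1-alpha)).
alpha = 3, p = 0.25, q = 0.05.
p^alpha * q^(1-alpha) = 0.25^3 * 0.05^-2 = 6.25.
(1-p)^alpha * (1-q)^(1-alpha) = 0.75^3 * 0.95^-2 = 0.467452.
sum = 6.25 + 0.467452 = 6.717452.
D = (1/2)*log(6.717452) = 0.9524

0.9524


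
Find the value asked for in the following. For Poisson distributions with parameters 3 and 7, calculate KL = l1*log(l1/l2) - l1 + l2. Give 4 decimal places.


KL divergence for Poisson:
KL = l1*log(l1/l2) - l1 + l2.
l1 = 3, l2 = 7.
log(3/7) = -0.847298.
l1*log(l1/l2) = 3 * -0.847298 = -2.541894.
KL = -2.541894 - 3 + 7 = 1.4581

1.4581


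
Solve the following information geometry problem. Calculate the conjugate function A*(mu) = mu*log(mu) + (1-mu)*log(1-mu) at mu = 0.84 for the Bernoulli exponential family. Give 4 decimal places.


Legendre transform for Bernoulli:
A*(mu) = mu*log(mu) + (1-mu)*log(1-mu).
mu = 0.84, 1-mu = 0.16.
mu*log(mu) = 0.84*log(0.84) = -0.146457.
(1-mu)*log(1-mu) = 0.16*log(0.16) = -0.293213.
A* = -0.146457 + -0.293213 = -0.4397

-0.4397


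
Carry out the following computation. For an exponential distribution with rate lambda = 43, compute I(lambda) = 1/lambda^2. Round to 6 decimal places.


Fisher information for exponential: I(lambda) = 1/lambda^2.
lambda = 43, lambda^2 = 1849.
I = 1/1849 = 0.000541

0.000541


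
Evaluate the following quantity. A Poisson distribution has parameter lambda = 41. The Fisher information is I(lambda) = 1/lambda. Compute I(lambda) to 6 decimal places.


Fisher information for Poisson: I(lambda) = 1/lambda.
lambda = 41.
I(lambda) = 1/41 = 0.024390

0.024390


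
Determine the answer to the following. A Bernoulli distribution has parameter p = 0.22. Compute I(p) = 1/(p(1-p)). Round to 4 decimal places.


For Bernoulli(p), Fisher information is I(p) = 1/(p*(1-p)).
p = 0.22, 1-p = 0.78.
p*(1-p) = 0.1716.
I(p) = 1/0.1716 = 5.8275

5.8275


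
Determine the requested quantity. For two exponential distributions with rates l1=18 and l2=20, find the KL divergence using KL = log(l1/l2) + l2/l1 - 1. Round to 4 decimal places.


KL divergence for exponential family:
KL = log(l1/l2) + l2/l1 - 1.
log(18/20) = -0.105361.
20/18 = 1.111111.
KL = -0.105361 + 1.111111 - 1 = 0.0058

0.0058


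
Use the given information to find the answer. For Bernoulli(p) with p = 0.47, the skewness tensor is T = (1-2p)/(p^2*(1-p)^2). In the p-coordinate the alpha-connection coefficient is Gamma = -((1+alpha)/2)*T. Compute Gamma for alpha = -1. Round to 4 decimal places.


Skewness (Amari-Chentsov) tensor: T = (1-2p)/(p^2*(1-p)^2).
p = 0.47, 1-2p = 0.06, p^2 = 0.2209, (1-p)^2 = 0.2809.
T = 0.06/(0.2209 * 0.2809) = 0.96695.
In the p-coordinate, Gamma^(alpha) = Gamma^(0) - (alpha/2)*T with Gamma^(0) = (1/2)*g'(p) = -T/2,
so Gamma^(alpha) = -((1+alpha)/2)*T.
alpha = -1, -(1+alpha)/2 = 0.0.
Gamma = 0.0 * 0.96695 = 0.0000

0.0000


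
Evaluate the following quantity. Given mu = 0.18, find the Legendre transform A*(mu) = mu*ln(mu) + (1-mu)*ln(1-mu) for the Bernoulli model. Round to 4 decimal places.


Legendre transform for Bernoulli:
A*(mu) = mu*log(mu) + (1-mu)*log(1-mu).
mu = 0.18, 1-mu = 0.82.
mu*log(mu) = 0.18*log(0.18) = -0.308664.
(1-mu)*log(1-mu) = 0.82*log(0.82) = -0.16273.
A* = -0.308664 + -0.16273 = -0.4714

-0.4714


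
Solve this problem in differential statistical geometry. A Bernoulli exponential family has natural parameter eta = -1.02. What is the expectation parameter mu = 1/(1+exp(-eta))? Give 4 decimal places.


Dual coordinate (expectation parameter) for Bernoulli:
mu = 1/(1+exp(-eta)).
eta = -1.02.
exp(-eta) = exp(1.02) = 2.773195.
mu = 1/(1+2.773195) = 0.2650

0.2650


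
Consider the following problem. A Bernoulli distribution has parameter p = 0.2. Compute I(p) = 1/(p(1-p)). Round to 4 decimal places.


For Bernoulli(p), Fisher information is I(p) = 1/(p*(1-p)).
p = 0.2, 1-p = 0.8.
p*(1-p) = 0.16.
I(p) = 1/0.16 = 6.2500

6.2500


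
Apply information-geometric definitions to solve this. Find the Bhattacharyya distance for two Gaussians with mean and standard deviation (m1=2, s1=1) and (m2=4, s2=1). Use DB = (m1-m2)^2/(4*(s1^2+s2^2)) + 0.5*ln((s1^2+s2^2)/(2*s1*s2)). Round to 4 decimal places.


Bhattacharyya distance between two Gaussians:
DB = (m1-m2)^2/(4*(s1^2+s2^2)) + (1/2)*ln((s1^2+s2^2)/(2*s1*s2)).
(m1-m2)^2 = (-2)^2 = 4.
s1^2+s2^2 = 1 + 1 = 2.
term1 = 4/8 = 0.5.
term2 = 0.5*ln(2/2.0) = 0.0.
DB = 0.5 + 0.0 = 0.5000

0.5000


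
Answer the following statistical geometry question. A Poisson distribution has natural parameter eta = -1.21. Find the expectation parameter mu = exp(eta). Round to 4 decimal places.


Expectation parameter for Poisson exponential family:
mu = exp(eta).
eta = -1.21.
mu = exp(-1.21) = 0.2982

0.2982


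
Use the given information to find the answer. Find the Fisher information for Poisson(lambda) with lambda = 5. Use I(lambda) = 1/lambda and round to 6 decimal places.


Fisher information for Poisson: I(lambda) = 1/lambda.
lambda = 5.
I(lambda) = 1/5 = 0.200000

0.200000


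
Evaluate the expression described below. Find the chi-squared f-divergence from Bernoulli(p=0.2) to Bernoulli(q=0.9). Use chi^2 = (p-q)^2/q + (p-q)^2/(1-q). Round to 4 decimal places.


Chi-squared divergence between Bernoulli distributions:
chi^2 = (p-q)^2/q + (p-q)^2/(1-q).
p = 0.2, q = 0.9, p-q = -0.7.
(p-q)^2 = 0.49.
term1 = 0.49/0.9 = 0.544444.
term2 = 0.49/0.1 = 4.9.
chi^2 = 0.544444 + 4.9 = 5.4444

5.4444


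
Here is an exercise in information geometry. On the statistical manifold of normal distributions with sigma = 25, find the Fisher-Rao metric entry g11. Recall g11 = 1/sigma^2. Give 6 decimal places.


For the 2-parameter normal family, the Fisher metric has:
  g11 = 1/sigma^2, g22 = 2/sigma^2.
sigma = 25, sigma^2 = 625.
g11 = 0.001600

0.001600


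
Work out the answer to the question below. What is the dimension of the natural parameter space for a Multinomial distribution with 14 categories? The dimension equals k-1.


Exponential family dimension calculation:
For Multinomial with k=14 categories, dim = k-1 = 13.

13


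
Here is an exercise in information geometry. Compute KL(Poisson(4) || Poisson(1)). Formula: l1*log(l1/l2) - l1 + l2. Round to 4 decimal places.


KL divergence for Poisson:
KL = l1*log(l1/l2) - l1 + l2.
l1 = 4, l2 = 1.
log(4/1) = 1.386294.
l1*log(l1/l2) = 4 * 1.386294 = 5.545177.
KL = 5.545177 - 4 + 1 = 2.5452

2.5452


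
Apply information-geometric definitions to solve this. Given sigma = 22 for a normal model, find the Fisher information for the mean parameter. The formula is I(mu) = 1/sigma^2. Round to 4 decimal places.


The Fisher information for the mean of a normal distribution is I(mu) = 1/sigma^2.
sigma = 22, so sigma^2 = 484.
I(mu) = 1/484 = 0.0021

0.0021


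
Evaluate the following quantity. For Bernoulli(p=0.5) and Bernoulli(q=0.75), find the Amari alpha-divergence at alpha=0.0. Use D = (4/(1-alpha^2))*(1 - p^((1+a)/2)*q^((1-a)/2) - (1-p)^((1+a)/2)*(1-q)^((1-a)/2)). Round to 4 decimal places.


Amari alpha-divergence:
D = (4/(1-alpha^2))*(1 - p^((1+a)/2)*q^((1-a)/2) - (1-p)^((1+a)/2)*(1-q)^((1-a)/2)).
alpha = 0.0, p = 0.5, q = 0.75.
e1 = (1+alpha)/2 = 0.5, e2 = (1-alpha)/2 = 0.5.
t1 = p^e1 * q^e2 = 0.5^0.5 * 0.75^0.5 = 0.612372.
t2 = (1-p)^e1 * (1-q)^e2 = 0.5^0.5 * 0.25^0.5 = 0.353553.
4/(1-alpha^2) = 4.0.
D = 4.0*(1 - 0.612372 - 0.353553) = 0.1363

0.1363


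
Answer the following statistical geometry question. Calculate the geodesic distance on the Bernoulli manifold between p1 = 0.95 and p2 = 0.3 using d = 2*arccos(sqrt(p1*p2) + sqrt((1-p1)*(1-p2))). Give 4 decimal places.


Geodesic distance on Bernoulli manifold:
d(p1,p2) = 2*arccos(sqrt(p1*p2) + sqrt((1-p1)*(1-p2))).
sqrt(p1*p2) = sqrt(0.95*0.3) = 0.533854.
sqrt((1-p1)*(1-p2)) = sqrt(0.05*0.7) = 0.187083.
arg = 0.533854 + 0.187083 = 0.720937.
d = 2*arccos(0.720937) = 1.5313

1.5313


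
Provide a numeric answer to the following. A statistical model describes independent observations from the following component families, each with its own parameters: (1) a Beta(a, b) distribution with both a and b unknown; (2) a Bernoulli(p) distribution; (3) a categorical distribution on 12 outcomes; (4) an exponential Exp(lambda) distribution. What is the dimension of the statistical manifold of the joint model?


The dimension of a statistical manifold equals the number of free
(independent) real parameters of the model. For a product of independent
blocks the parameter counts add.
- Beta (a, b): 2.
- Bernoulli (p): 1.
- categorical on 12 outcomes (probabilities sum to 1): 12-1 = 11.
- exponential (lambda): 1.
Total = 2 + 1 + 11 + 1 = 15.
Dimension = 15

15


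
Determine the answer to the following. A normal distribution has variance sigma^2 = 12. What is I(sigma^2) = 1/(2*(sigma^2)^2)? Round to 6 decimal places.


Fisher information for variance: I(sigma^2) = 1/(2*sigma^4).
sigma^2 = 12, so sigma^4 = 144.
I = 1/(2*144) = 1/288 = 0.003472

0.003472


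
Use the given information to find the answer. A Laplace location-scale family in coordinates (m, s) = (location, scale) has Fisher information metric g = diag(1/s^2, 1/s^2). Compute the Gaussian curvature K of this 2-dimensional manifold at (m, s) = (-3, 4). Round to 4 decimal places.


The metric has the form g = (A dm^2 + B ds^2)/s^2 with A = 1, B = 1.
Substitute u = sqrt(A/B)*m: g = B*(du^2 + ds^2)/s^2, i.e. B times the
Poincare upper half-plane metric, which has constant Gaussian curvature -1.
Scaling a 2D metric by a constant c divides the Gaussian curvature by c,
so K = -1/B = -1/(1) = -1.0000 everywhere (the point (m, s) = (-3, 4) is irrelevant:
the curvature is constant).
The requested Gaussian curvature is K = -1.0000.

-1.0000


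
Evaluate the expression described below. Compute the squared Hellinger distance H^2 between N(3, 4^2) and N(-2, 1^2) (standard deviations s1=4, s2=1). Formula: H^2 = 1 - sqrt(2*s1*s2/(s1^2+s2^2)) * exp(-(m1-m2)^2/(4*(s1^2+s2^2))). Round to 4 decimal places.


Squared Hellinger distance for Gaussians:
H^2 = 1 - sqrt(2*s1*s2/(s1^2+s2^2)) * exp(-(m1-m2)^2/(4*(s1^2+s2^2))).
s1^2 = 16, s2^2 = 1, s1^2+s2^2 = 17.
sqrt(2*4*1/(17)) = 0.685994.
(m1-m2)^2 = (5)^2 = 25.
exp(-25/(4*17)) = exp(-0.367647) = 0.692362.
H^2 = 1 - 0.685994*0.692362 = 0.5250

0.5250


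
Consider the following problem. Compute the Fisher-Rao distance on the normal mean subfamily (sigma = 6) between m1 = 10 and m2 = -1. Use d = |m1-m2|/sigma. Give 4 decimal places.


On the fixed-variance normal subfamily, geodesic distance = |m1-m2|/sigma.
|10 - -1| = 11.
sigma = 6.
d = 11/6 = 1.8333

1.8333


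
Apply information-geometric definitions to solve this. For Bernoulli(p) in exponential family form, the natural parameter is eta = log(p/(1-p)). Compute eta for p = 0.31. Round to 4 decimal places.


Natural parameter for Bernoulli: eta = log(p/(1-p)).
p = 0.31, 1-p = 0.69.
p/(1-p) = 0.449275.
eta = log(0.449275) = -0.8001

-0.8001


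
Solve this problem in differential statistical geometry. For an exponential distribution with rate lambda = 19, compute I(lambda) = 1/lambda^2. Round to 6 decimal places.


Fisher information for exponential: I(lambda) = 1/lambda^2.
lambda = 19, lambda^2 = 361.
I = 1/361 = 0.002770

0.002770


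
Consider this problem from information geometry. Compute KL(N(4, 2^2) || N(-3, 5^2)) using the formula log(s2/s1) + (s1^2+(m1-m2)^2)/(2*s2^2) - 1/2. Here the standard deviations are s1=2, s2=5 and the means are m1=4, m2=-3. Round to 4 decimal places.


KL divergence between normal distributions:
KL = log(s2/s1) + (s1^2 + (m1-m2)^2)/(2*s2^2) - 1/2.
log(5/2) = 0.916291.
(2^2 + (4--3)^2)/(2*5^2) = (4 + 49)/50 = 1.06.
KL = 0.916291 + 1.06 - 0.5 = 1.4763

1.4763


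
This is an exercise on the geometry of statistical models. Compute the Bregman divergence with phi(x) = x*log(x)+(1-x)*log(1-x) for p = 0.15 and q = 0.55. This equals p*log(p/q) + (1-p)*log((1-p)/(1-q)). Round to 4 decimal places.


Bregman divergence with negative entropy generator:
D = p*log(p/q) + (1-p)*log((1-p)/(1-q)).
p = 0.15, q = 0.55.
p*log(p/q) = 0.15*log(0.15/0.55) = -0.194892.
(1-p)*log((1-p)/(1-q)) = 0.85*log(0.85/0.45) = 0.54059.
D = -0.194892 + 0.54059 = 0.3457

0.3457


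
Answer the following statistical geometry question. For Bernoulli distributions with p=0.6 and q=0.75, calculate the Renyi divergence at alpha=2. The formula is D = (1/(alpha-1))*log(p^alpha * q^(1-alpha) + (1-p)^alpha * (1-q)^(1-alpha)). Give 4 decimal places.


Renyi divergence of order alpha between Bernoulli distributions:
D = (1/(alpha-1))*log(p^alpha * q^(1-alpha) + (1-p)^alpha * (1-q)^(1-alpha)).
alpha = 2, p = 0.6, q = 0.75.
p^alpha * q^(1-alpha) = 0.6^2 * 0.75^-1 = 0.48.
(1-p)^alpha * (1-q)^(1-alpha) = 0.4^2 * 0.25^-1 = 0.64.
sum = 0.48 + 0.64 = 1.12.
D = (1/1)*log(1.12) = 0.1133

0.1133


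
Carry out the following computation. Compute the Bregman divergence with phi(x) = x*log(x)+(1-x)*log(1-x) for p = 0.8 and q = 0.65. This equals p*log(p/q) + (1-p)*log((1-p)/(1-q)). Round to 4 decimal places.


Bregman divergence with negative entropy generator:
D = p*log(p/q) + (1-p)*log((1-p)/(1-q)).
p = 0.8, q = 0.65.
p*log(p/q) = 0.8*log(0.8/0.65) = 0.166111.
(1-p)*log((1-p)/(1-q)) = 0.2*log(0.2/0.35) = -0.111923.
D = 0.166111 + -0.111923 = 0.0542

0.0542


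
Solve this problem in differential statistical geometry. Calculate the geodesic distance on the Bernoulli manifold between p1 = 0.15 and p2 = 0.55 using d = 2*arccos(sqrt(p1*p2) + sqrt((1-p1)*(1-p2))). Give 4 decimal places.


Geodesic distance on Bernoulli manifold:
d(p1,p2) = 2*arccos(sqrt(p1*p2) + sqrt((1-p1)*(1-p2))).
sqrt(p1*p2) = sqrt(0.15*0.55) = 0.287228.
sqrt((1-p1)*(1-p2)) = sqrt(0.85*0.45) = 0.618466.
arg = 0.287228 + 0.618466 = 0.905694.
d = 2*arccos(0.905694) = 0.8756

0.8756


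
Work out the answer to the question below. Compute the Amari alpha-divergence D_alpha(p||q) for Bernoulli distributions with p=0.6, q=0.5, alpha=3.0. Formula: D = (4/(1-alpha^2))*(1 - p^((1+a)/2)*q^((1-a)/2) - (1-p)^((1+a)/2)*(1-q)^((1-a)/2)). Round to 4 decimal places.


Amari alpha-divergence:
D = (4/(1-alpha^2))*(1 - p^((1+a)/2)*q^((1-a)/2) - (1-p)^((1+a)/2)*(1-q)^((1-a)/2)).
alpha = 3.0, p = 0.6, q = 0.5.
e1 = (1+alpha)/2 = 2.0, e2 = (1-alpha)/2 = -1.0.
t1 = p^e1 * q^e2 = 0.6^2.0 * 0.5^-1.0 = 0.72.
t2 = (1-p)^e1 * (1-q)^e2 = 0.4^2.0 * 0.5^-1.0 = 0.32.
4/(1-alpha^2) = -0.5.
D = -0.5*(1 - 0.72 - 0.32) = 0.0200

0.0200


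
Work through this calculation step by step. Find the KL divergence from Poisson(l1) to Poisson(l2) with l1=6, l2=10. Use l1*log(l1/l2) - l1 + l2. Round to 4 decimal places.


KL divergence for Poisson:
KL = l1*log(l1/l2) - l1 + l2.
l1 = 6, l2 = 10.
log(6/10) = -0.510826.
l1*log(l1/l2) = 6 * -0.510826 = -3.064954.
KL = -3.064954 - 6 + 10 = 0.9350

0.9350


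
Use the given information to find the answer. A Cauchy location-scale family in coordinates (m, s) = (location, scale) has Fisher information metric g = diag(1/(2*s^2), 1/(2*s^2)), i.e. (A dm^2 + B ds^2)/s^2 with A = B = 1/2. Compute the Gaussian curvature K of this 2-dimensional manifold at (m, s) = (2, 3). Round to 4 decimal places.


The metric has the form g = (A dm^2 + B ds^2)/s^2 with A = 1/2, B = 1/2.
Substitute u = sqrt(A/B)*m: g = B*(du^2 + ds^2)/s^2, i.e. B times the
Poincare upper half-plane metric, which has constant Gaussian curvature -1.
Scaling a 2D metric by a constant c divides the Gaussian curvature by c,
so K = -1/B = -1/(1/2) = -2.0000 everywhere (the point (m, s) = (2, 3) is irrelevant:
the curvature is constant).
The requested Gaussian curvature is K = -2.0000.

-2.0000


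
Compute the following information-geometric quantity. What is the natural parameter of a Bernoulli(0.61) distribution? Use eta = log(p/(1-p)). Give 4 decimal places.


Natural parameter for Bernoulli: eta = log(p/(1-p)).
p = 0.61, 1-p = 0.39.
p/(1-p) = 1.564103.
eta = log(1.564103) = 0.4473

0.4473


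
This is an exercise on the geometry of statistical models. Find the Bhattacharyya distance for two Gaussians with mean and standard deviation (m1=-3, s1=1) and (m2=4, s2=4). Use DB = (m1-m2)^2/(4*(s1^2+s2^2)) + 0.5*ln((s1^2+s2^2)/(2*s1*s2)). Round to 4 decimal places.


Bhattacharyya distance between two Gaussians:
DB = (m1-m2)^2/(4*(s1^2+s2^2)) + (1/2)*ln((s1^2+s2^2)/(2*s1*s2)).
(m1-m2)^2 = (-7)^2 = 49.
s1^2+s2^2 = 1 + 16 = 17.
term1 = 49/68 = 0.720588.
term2 = 0.5*ln(17/8.0) = 0.376886.
DB = 0.720588 + 0.376886 = 1.0975

1.0975


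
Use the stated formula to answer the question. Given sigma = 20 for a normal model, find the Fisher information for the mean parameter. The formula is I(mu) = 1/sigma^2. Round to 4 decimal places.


The Fisher information for the mean of a normal distribution is I(mu) = 1/sigma^2.
sigma = 20, so sigma^2 = 400.
I(mu) = 1/400 = 0.0025

0.0025


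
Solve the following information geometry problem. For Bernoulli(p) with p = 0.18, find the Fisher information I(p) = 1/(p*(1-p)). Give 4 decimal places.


For Bernoulli(p), Fisher information is I(p) = 1/(p*(1-p)).
p = 0.18, 1-p = 0.82.
p*(1-p) = 0.1476.
I(p) = 1/0.1476 = 6.7751

6.7751


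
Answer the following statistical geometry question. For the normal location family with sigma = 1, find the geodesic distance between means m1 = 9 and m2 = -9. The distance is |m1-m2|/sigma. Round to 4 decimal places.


On the fixed-variance normal subfamily, geodesic distance = |m1-m2|/sigma.
|9 - -9| = 18.
sigma = 1.
d = 18/1 = 18.0000

18.0000


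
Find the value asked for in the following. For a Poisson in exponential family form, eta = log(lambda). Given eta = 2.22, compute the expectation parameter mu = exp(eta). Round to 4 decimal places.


Expectation parameter for Poisson exponential family:
mu = exp(eta).
eta = 2.22.
mu = exp(2.22) = 9.2073

9.2073


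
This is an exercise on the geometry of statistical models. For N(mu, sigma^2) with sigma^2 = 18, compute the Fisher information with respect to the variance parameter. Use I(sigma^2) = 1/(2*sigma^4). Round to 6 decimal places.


Fisher information for variance: I(sigma^2) = 1/(2*sigma^4).
sigma^2 = 18, so sigma^4 = 324.
I = 1/(2*324) = 1/648 = 0.001543

0.001543


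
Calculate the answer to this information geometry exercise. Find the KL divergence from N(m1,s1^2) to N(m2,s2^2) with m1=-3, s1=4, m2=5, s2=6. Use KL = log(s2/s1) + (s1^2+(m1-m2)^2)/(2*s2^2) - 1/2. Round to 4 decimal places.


KL divergence between normal distributions:
KL = log(s2/s1) + (s1^2 + (m1-m2)^2)/(2*s2^2) - 1/2.
log(6/4) = 0.405465.
(4^2 + (-3-5)^2)/(2*6^2) = (16 + 64)/72 = 1.111111.
KL = 0.405465 + 1.111111 - 0.5 = 1.0166

1.0166


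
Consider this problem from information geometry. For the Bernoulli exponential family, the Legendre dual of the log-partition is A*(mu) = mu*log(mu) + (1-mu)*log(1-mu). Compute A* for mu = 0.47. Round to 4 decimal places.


Legendre transform for Bernoulli:
A*(mu) = mu*log(mu) + (1-mu)*log(1-mu).
mu = 0.47, 1-mu = 0.53.
mu*log(mu) = 0.47*log(0.47) = -0.354861.
(1-mu)*log(1-mu) = 0.53*log(0.53) = -0.336485.
A* = -0.354861 + -0.336485 = -0.6913

-0.6913


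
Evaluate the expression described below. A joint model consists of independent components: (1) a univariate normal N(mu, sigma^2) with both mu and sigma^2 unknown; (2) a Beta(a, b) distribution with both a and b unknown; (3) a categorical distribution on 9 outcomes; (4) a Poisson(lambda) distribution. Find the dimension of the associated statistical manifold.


The dimension of a statistical manifold equals the number of free
(independent) real parameters of the model. For a product of independent
blocks the parameter counts add.
- normal (mu, sigma^2): 2.
- Beta (a, b): 2.
- categorical on 9 outcomes (probabilities sum to 1): 9-1 = 8.
- Poisson (lambda): 1.
Total = 2 + 2 + 8 + 1 = 13.
Dimension = 13

13


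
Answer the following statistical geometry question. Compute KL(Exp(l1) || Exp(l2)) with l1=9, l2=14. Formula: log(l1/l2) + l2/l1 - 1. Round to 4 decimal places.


KL divergence for exponential family:
KL = log(l1/l2) + l2/l1 - 1.
log(9/14) = -0.441833.
14/9 = 1.555556.
KL = -0.441833 + 1.555556 - 1 = 0.1137

0.1137


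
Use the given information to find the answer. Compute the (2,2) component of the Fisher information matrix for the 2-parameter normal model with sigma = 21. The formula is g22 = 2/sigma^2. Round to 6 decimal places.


For the 2-parameter normal family, the Fisher metric has:
  g11 = 1/sigma^2, g22 = 2/sigma^2.
sigma = 21, sigma^2 = 441.
g22 = 0.004535

0.004535


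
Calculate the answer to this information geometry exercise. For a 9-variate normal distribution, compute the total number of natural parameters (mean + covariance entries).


Exponential family dimension calculation:
For 9-dim MVN: mean has 9 params, covariance has 9*10/2 = 45 unique entries.
Total dim = 9 + 45 = 54.

54


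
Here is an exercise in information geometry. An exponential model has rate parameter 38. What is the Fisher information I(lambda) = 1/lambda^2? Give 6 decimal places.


Fisher information for exponential: I(lambda) = 1/lambda^2.
lambda = 38, lambda^2 = 1444.
I = 1/1444 = 0.000693

0.000693


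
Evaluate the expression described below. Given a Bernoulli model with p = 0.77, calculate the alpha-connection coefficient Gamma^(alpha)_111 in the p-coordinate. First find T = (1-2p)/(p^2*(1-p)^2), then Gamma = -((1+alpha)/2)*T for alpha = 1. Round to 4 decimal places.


Skewness (Amari-Chentsov) tensor: T = (1-2p)/(p^2*(1-p)^2).
p = 0.77, 1-2p = -0.54, p^2 = 0.5929, (1-p)^2 = 0.0529.
T = -0.54/(0.5929 * 0.0529) = -17.216967.
In the p-coordinate, Gamma^(alpha) = Gamma^(0) - (alpha/2)*T with Gamma^(0) = (1/2)*g'(p) = -T/2,
so Gamma^(alpha) = -((1+alpha)/2)*T.
alpha = 1, -(1+alpha)/2 = -1.0.
Gamma = -1.0 * -17.216967 = 17.2170

17.2170


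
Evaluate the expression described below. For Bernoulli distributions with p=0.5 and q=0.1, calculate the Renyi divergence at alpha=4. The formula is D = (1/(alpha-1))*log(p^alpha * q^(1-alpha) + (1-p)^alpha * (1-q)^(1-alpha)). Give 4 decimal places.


Renyi divergence of order alpha between Bernoulli distributions:
D = (1/(alpha-1))*log(p^alpha * q^(1-alpha) + (1-p)^alpha * (1-q)^(1-alpha)).
alpha = 4, p = 0.5, q = 0.1.
p^alpha * q^(1-alpha) = 0.5^4 * 0.1^-3 = 62.5.
(1-p)^alpha * (1-q)^(1-alpha) = 0.5^4 * 0.9^-3 = 0.085734.
sum = 62.5 + 0.085734 = 62.585734.
D = (1/3)*log(62.585734) = 1.3788

1.3788


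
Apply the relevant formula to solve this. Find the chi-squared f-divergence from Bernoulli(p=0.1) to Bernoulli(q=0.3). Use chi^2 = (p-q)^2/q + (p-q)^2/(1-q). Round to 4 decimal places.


Chi-squared divergence between Bernoulli distributions:
chi^2 = (p-q)^2/q + (p-q)^2/(1-q).
p = 0.1, q = 0.3, p-q = -0.2.
(p-q)^2 = 0.04.
term1 = 0.04/0.3 = 0.133333.
term2 = 0.04/0.7 = 0.057143.
chi^2 = 0.133333 + 0.057143 = 0.1905

0.1905


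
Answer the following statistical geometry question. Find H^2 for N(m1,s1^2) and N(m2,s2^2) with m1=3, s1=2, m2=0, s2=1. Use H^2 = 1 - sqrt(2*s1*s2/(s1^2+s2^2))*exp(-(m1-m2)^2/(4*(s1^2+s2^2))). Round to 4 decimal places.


Squared Hellinger distance for Gaussians:
H^2 = 1 - sqrt(2*s1*s2/(s1^2+s2^2)) * exp(-(m1-m2)^2/(4*(s1^2+s2^2))).
s1^2 = 4, s2^2 = 1, s1^2+s2^2 = 5.
sqrt(2*2*1/(5)) = 0.894427.
(m1-m2)^2 = (3)^2 = 9.
exp(-9/(4*5)) = exp(-0.45) = 0.637628.
H^2 = 1 - 0.894427*0.637628 = 0.4297

0.4297


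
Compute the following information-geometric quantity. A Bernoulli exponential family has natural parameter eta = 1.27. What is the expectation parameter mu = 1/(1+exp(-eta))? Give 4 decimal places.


Dual coordinate (expectation parameter) for Bernoulli:
mu = 1/(1+exp(-eta)).
eta = 1.27.
exp(-eta) = exp(-1.27) = 0.280832.
mu = 1/(1+0.280832) = 0.7807

0.7807


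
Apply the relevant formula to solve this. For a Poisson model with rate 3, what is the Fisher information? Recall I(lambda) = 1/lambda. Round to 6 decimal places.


Fisher information for Poisson: I(lambda) = 1/lambda.
lambda = 3.
I(lambda) = 1/3 = 0.333333

0.333333


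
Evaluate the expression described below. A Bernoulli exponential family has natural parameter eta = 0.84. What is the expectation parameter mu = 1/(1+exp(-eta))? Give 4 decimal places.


Dual coordinate (expectation parameter) for Bernoulli:
mu = 1/(1+exp(-eta)).
eta = 0.84.
exp(-eta) = exp(-0.84) = 0.431711.
mu = 1/(1+0.431711) = 0.6985

0.6985


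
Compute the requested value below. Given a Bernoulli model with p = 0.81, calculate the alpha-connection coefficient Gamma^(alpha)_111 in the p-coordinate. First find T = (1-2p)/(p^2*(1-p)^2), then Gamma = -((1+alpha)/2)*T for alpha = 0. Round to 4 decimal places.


Skewness (Amari-Chentsov) tensor: T = (1-2p)/(p^2*(1-p)^2).
p = 0.81, 1-2p = -0.62, p^2 = 0.6561, (1-p)^2 = 0.0361.
T = -0.62/(0.6561 * 0.0361) = -26.176673.
In the p-coordinate, Gamma^(alpha) = Gamma^(0) - (alpha/2)*T with Gamma^(0) = (1/2)*g'(p) = -T/2,
so Gamma^(alpha) = -((1+alpha)/2)*T.
alpha = 0, -(1+alpha)/2 = -0.5.
Gamma = -0.5 * -26.176673 = 13.0883

13.0883


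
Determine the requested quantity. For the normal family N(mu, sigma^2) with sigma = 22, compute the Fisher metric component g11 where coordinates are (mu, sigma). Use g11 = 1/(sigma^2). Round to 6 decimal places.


For the 2-parameter normal family, the Fisher metric has:
  g11 = 1/sigma^2, g22 = 2/sigma^2.
sigma = 22, sigma^2 = 484.
g11 = 0.002066

0.002066


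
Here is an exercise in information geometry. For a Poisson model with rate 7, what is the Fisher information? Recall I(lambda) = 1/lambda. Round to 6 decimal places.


Fisher information for Poisson: I(lambda) = 1/lambda.
lambda = 7.
I(lambda) = 1/7 = 0.142857

0.142857


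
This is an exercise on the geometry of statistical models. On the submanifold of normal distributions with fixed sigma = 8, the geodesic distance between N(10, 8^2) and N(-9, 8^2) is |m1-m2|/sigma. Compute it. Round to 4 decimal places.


On the fixed-variance normal subfamily, geodesic distance = |m1-m2|/sigma.
|10 - -9| = 19.
sigma = 8.
d = 19/8 = 2.3750

2.3750


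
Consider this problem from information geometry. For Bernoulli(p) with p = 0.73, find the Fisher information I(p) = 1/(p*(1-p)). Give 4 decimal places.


For Bernoulli(p), Fisher information is I(p) = 1/(p*(1-p)).
p = 0.73, 1-p = 0.27.
p*(1-p) = 0.1971.
I(p) = 1/0.1971 = 5.0736

5.0736


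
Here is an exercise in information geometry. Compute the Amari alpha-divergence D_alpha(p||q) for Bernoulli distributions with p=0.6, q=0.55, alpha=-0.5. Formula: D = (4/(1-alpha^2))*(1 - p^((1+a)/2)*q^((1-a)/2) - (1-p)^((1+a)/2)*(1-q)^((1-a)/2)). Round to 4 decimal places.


Amari alpha-divergence:
D = (4/(1-alpha^2))*(1 - p^((1+a)/2)*q^((1-a)/2) - (1-p)^((1+a)/2)*(1-q)^((1-a)/2)).
alpha = -0.5, p = 0.6, q = 0.55.
e1 = (1+alpha)/2 = 0.25, e2 = (1-alpha)/2 = 0.75.
t1 = p^e1 * q^e2 = 0.6^0.25 * 0.55^0.75 = 0.562095.
t2 = (1-p)^e1 * (1-q)^e2 = 0.4^0.25 * 0.45^0.75 = 0.436943.
4/(1-alpha^2) = 5.333333.
D = 5.333333*(1 - 0.562095 - 0.436943) = 0.0051

0.0051


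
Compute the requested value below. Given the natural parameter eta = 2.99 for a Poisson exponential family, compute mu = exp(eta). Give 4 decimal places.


Expectation parameter for Poisson exponential family:
mu = exp(eta).
eta = 2.99.
mu = exp(2.99) = 19.8857

19.8857


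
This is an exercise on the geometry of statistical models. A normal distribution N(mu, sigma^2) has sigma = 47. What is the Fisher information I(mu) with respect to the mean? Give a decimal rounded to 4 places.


The Fisher information for the mean of a normal distribution is I(mu) = 1/sigma^2.
sigma = 47, so sigma^2 = 2209.
I(mu) = 1/2209 = 0.0005

0.0005


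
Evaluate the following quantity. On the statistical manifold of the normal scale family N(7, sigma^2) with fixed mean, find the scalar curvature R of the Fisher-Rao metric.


This family has a single free parameter, so its statistical manifold
is 1-dimensional. The Riemann curvature tensor of any 1-dimensional
Riemannian manifold vanishes identically, so R = 0.

0


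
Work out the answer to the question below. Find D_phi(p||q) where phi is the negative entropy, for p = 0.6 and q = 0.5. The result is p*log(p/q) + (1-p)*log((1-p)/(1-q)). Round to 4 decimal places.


Bregman divergence with negative entropy generator:
D = p*log(p/q) + (1-p)*log((1-p)/(1-q)).
p = 0.6, q = 0.5.
p*log(p/q) = 0.6*log(0.6/0.5) = 0.109393.
(1-p)*log((1-p)/(1-q)) = 0.4*log(0.4/0.5) = -0.089257.
D = 0.109393 + -0.089257 = 0.0201

0.0201


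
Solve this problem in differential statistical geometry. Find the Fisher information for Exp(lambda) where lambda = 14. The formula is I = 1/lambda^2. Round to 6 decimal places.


Fisher information for exponential: I(lambda) = 1/lambda^2.
lambda = 14, lambda^2 = 196.
I = 1/196 = 0.005102

0.005102


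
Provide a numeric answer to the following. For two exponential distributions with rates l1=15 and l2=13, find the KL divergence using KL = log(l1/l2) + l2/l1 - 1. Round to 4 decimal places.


KL divergence for exponential family:
KL = log(l1/l2) + l2/l1 - 1.
log(15/13) = 0.143101.
13/15 = 0.866667.
KL = 0.143101 + 0.866667 - 1 = 0.0098

0.0098


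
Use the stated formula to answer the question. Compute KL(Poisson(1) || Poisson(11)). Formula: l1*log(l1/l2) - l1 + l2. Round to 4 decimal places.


KL divergence for Poisson:
KL = l1*log(l1/l2) - l1 + l2.
l1 = 1, l2 = 11.
log(1/11) = -2.397895.
l1*log(l1/l2) = 1 * -2.397895 = -2.397895.
KL = -2.397895 - 1 + 11 = 7.6021

7.6021


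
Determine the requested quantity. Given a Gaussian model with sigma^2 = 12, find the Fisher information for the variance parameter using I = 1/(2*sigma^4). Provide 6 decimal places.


Fisher information for variance: I(sigma^2) = 1/(2*sigma^4).
sigma^2 = 12, so sigma^4 = 144.
I = 1/(2*144) = 1/288 = 0.003472

0.003472


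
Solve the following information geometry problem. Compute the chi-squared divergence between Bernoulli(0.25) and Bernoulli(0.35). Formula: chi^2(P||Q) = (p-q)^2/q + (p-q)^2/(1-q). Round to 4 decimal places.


Chi-squared divergence between Bernoulli distributions:
chi^2 = (p-q)^2/q + (p-q)^2/(1-q).
p = 0.25, q = 0.35, p-q = -0.1.
(p-q)^2 = 0.01.
term1 = 0.01/0.35 = 0.028571.
term2 = 0.01/0.65 = 0.015385.
chi^2 = 0.028571 + 0.015385 = 0.0440

0.0440


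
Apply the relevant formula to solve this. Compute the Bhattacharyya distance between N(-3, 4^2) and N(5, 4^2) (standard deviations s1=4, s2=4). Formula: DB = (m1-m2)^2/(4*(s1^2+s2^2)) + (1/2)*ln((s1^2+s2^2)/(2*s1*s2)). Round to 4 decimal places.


Bhattacharyya distance between two Gaussians:
DB = (m1-m2)^2/(4*(s1^2+s2^2)) + (1/2)*ln((s1^2+s2^2)/(2*s1*s2)).
(m1-m2)^2 = (-8)^2 = 64.
s1^2+s2^2 = 16 + 16 = 32.
term1 = 64/128 = 0.5.
term2 = 0.5*ln(32/32.0) = 0.0.
DB = 0.5 + 0.0 = 0.5000

0.5000


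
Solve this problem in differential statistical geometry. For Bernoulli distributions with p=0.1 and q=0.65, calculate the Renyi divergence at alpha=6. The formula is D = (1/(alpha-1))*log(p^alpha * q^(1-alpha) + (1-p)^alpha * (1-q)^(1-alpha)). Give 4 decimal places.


Renyi divergence of order alpha between Bernoulli distributions:
D = (1/(alpha-1))*log(p^alpha * q^(1-alpha) + (1-p)^alpha * (1-q)^(1-alpha)).
alpha = 6, p = 0.1, q = 0.65.
p^alpha * q^(1-alpha) = 0.1^6 * 0.65^-5 = 9e-06.
(1-p)^alpha * (1-q)^(1-alpha) = 0.9^6 * 0.35^-5 = 101.184697.
sum = 9e-06 + 101.184697 = 101.184705.
D = (1/5)*log(101.184705) = 0.9234

0.9234


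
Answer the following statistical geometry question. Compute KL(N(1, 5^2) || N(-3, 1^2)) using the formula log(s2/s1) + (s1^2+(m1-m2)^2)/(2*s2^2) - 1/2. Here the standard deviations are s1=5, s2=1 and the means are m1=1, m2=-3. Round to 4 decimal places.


KL divergence between normal distributions:
KL = log(s2/s1) + (s1^2 + (m1-m2)^2)/(2*s2^2) - 1/2.
log(1/5) = -1.609438.
(5^2 + (1--3)^2)/(2*1^2) = (25 + 16)/2 = 20.5.
KL = -1.609438 + 20.5 - 0.5 = 18.3906

18.3906


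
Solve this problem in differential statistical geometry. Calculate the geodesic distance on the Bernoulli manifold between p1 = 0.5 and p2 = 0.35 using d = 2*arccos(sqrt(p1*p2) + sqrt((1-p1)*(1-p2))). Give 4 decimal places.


Geodesic distance on Bernoulli manifold:
d(p1,p2) = 2*arccos(sqrt(p1*p2) + sqrt((1-p1)*(1-p2))).
sqrt(p1*p2) = sqrt(0.5*0.35) = 0.41833.
sqrt((1-p1)*(1-p2)) = sqrt(0.5*0.65) = 0.570088.
arg = 0.41833 + 0.570088 = 0.988418.
d = 2*arccos(0.988418) = 0.3047

0.3047


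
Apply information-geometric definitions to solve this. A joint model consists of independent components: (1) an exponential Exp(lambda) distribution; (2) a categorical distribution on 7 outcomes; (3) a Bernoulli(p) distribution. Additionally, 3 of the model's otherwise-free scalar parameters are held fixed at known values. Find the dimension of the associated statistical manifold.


The dimension of a statistical manifold equals the number of free
(independent) real parameters of the model. For a product of independent
blocks the parameter counts add.
- exponential (lambda): 1.
- categorical on 7 outcomes (probabilities sum to 1): 7-1 = 6.
- Bernoulli (p): 1.
Total = 1 + 6 + 1 = 8.
3 parameter(s) fixed at known values: 8 - 3 = 5.
Dimension = 5

5


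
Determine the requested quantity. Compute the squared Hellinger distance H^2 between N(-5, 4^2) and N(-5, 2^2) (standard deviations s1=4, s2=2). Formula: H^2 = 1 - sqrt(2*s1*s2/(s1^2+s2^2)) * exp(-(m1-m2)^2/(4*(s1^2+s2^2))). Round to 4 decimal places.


Squared Hellinger distance for Gaussians:
H^2 = 1 - sqrt(2*s1*s2/(s1^2+s2^2)) * exp(-(m1-m2)^2/(4*(s1^2+s2^2))).
s1^2 = 16, s2^2 = 4, s1^2+s2^2 = 20.
sqrt(2*4*2/(20)) = 0.894427.
(m1-m2)^2 = (0)^2 = 0.
exp(-0/(4*20)) = exp(0.0) = 1.0.
H^2 = 1 - 0.894427*1.0 = 0.1056

0.1056


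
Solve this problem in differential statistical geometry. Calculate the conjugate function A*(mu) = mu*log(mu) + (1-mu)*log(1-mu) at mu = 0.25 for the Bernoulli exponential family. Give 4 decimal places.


Legendre transform for Bernoulli:
A*(mu) = mu*log(mu) + (1-mu)*log(1-mu).
mu = 0.25, 1-mu = 0.75.
mu*log(mu) = 0.25*log(0.25) = -0.346574.
(1-mu)*log(1-mu) = 0.75*log(0.75) = -0.215762.
A* = -0.346574 + -0.215762 = -0.5623

-0.5623


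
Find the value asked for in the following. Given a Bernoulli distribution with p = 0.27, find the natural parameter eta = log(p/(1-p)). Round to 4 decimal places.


Natural parameter for Bernoulli: eta = log(p/(1-p)).
p = 0.27, 1-p = 0.73.
p/(1-p) = 0.369863.
eta = log(0.369863) = -0.9946

-0.9946


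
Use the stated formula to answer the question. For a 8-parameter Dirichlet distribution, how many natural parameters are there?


Exponential family dimension calculation:
Dirichlet with 8 components has 8 natural parameters.

8


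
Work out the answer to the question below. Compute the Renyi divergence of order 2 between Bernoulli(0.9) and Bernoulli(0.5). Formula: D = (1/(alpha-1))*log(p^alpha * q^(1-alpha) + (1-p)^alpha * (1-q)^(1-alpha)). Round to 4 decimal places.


Renyi divergence of order alpha between Bernoulli distributions:
D = (1/(alpha-1))*log(p^alpha * q^(1-alpha) + (1-p)^alpha * (1-q)^(1-alpha)).
alpha = 2, p = 0.9, q = 0.5.
p^alpha * q^(1-alpha) = 0.9^2 * 0.5^-1 = 1.62.
(1-p)^alpha * (1-q)^(1-alpha) = 0.1^2 * 0.5^-1 = 0.02.
sum = 1.62 + 0.02 = 1.64.
D = (1/1)*log(1.64) = 0.4947

0.4947


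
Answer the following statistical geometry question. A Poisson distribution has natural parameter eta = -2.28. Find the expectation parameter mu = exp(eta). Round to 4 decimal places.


Expectation parameter for Poisson exponential family:
mu = exp(eta).
eta = -2.28.
mu = exp(-2.28) = 0.1023

0.1023


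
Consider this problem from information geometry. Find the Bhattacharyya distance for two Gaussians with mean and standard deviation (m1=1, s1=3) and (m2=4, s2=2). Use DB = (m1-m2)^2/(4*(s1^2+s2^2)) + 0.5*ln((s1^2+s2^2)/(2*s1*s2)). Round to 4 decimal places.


Bhattacharyya distance between two Gaussians:
DB = (m1-m2)^2/(4*(s1^2+s2^2)) + (1/2)*ln((s1^2+s2^2)/(2*s1*s2)).
(m1-m2)^2 = (-3)^2 = 9.
s1^2+s2^2 = 9 + 4 = 13.
term1 = 9/52 = 0.173077.
term2 = 0.5*ln(13/12.0) = 0.040021.
DB = 0.173077 + 0.040021 = 0.2131

0.2131
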